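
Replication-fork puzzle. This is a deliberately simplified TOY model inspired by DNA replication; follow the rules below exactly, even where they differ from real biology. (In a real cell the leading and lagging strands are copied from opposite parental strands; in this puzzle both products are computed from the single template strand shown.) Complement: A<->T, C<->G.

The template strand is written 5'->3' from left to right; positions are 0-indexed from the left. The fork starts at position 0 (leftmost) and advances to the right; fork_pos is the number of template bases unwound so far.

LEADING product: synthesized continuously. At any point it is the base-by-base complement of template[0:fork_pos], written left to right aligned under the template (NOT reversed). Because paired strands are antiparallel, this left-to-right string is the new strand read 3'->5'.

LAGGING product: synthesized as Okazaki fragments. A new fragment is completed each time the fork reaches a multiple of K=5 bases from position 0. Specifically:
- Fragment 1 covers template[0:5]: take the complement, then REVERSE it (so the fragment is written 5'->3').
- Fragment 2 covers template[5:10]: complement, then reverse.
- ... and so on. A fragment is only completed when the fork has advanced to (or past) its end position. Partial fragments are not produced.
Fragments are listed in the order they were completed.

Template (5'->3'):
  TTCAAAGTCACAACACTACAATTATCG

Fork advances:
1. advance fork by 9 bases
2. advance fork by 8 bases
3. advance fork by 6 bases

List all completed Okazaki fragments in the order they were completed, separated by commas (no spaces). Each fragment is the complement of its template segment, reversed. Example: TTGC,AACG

Step 1: advance 9 -> fork_pos = 0 + 9 = 9. Reached multiple(s) of 5: 5 -> fragment 1 completed (1 total).
Step 2: advance 8 -> fork_pos = 9 + 8 = 17. Reached multiple(s) of 5: 10, 15 -> fragments 2-3 completed (3 total).
Step 3: advance 6 -> fork_pos = 17 + 6 = 23. Reached multiple(s) of 5: 20 -> fragment 4 completed (4 total).
Final fork_pos = 23, so 4 fragment(s) are complete. Build each: template segment -> complement -> reverse.
Fragment 1: template[0:5] = TTCAA -> complement AAGTT -> reversed TTGAA
Fragment 2: template[5:10] = AGTCA -> complement TCAGT -> reversed TGACT
Fragment 3: template[10:15] = CAACA -> complement GTTGT -> reversed TGTTG
Fragment 4: template[15:20] = CTACA -> complement GATGT -> reversed TGTAG

Answer: TTGAA,TGACT,TGTTG,TGTAG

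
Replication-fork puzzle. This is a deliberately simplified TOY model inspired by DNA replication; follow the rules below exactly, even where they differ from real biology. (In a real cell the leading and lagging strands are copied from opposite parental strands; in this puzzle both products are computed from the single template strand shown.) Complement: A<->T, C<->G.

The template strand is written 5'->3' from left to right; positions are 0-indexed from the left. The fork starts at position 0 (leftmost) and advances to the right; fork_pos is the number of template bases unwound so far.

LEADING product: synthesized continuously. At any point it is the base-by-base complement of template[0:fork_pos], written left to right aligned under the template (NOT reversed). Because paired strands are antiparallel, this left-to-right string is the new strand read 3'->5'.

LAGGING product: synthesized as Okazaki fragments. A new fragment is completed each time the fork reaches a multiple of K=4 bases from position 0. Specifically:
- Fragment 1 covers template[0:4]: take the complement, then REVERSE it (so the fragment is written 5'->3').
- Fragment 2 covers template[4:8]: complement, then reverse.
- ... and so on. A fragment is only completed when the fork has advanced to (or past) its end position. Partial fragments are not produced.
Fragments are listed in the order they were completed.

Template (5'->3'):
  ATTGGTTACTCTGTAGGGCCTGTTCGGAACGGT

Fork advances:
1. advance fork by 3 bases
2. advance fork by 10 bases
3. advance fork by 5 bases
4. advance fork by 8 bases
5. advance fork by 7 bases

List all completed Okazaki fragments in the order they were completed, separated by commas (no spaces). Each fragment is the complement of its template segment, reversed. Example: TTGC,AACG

Step 1: advance 3 -> fork_pos = 0 + 3 = 3. Next multiple of 4 is 4 (not reached); still 0 fragment(s).
Step 2: advance 10 -> fork_pos = 3 + 10 = 13. Reached multiple(s) of 4: 4, 8, 12 -> fragments 1-3 completed (3 total).
Step 3: advance 5 -> fork_pos = 13 + 5 = 18. Reached multiple(s) of 4: 16 -> fragment 4 completed (4 total).
Step 4: advance 8 -> fork_pos = 18 + 8 = 26. Reached multiple(s) of 4: 20, 24 -> fragments 5-6 completed (6 total).
Step 5: advance 7 -> fork_pos = 26 + 7 = 33. Reached multiple(s) of 4: 28, 32 -> fragments 7-8 completed (8 total).
Final fork_pos = 33, so 8 fragment(s) are complete. Build each: template segment -> complement -> reverse.
Fragment 1: template[0:4] = ATTG -> complement TAAC -> reversed CAAT
Fragment 2: template[4:8] = GTTA -> complement CAAT -> reversed TAAC
Fragment 3: template[8:12] = CTCT -> complement GAGA -> reversed AGAG
Fragment 4: template[12:16] = GTAG -> complement CATC -> reversed CTAC
Fragment 5: template[16:20] = GGCC -> complement CCGG -> reversed GGCC
Fragment 6: template[20:24] = TGTT -> complement ACAA -> reversed AACA
Fragment 7: template[24:28] = CGGA -> complement GCCT -> reversed TCCG
Fragment 8: template[28:32] = ACGG -> complement TGCC -> reversed CCGT

Answer: CAAT,TAAC,AGAG,CTAC,GGCC,AACA,TCCG,CCGT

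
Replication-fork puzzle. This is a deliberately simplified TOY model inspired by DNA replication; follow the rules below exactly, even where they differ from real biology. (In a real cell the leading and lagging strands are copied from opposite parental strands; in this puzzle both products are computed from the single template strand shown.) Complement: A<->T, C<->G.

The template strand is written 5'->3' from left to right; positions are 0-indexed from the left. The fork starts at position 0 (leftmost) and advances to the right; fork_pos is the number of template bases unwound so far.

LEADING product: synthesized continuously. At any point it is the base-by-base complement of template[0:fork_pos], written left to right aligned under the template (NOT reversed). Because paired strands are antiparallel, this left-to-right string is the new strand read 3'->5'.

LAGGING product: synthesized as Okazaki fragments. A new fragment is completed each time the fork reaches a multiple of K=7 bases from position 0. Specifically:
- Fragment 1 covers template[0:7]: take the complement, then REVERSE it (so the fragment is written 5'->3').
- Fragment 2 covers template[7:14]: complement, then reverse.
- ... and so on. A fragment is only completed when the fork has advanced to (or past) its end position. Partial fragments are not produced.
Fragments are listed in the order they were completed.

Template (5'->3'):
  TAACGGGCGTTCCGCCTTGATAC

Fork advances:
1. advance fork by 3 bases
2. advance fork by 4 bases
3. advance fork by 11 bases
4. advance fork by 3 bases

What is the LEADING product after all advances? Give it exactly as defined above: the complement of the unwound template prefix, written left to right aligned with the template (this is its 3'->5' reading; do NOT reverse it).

Answer: ATTGCCCGCAAGGCGGAACTA

Derivation:
Step 1: advance 3 -> fork_pos = 0 + 3 = 3.
Step 2: advance 4 -> fork_pos = 3 + 4 = 7.
Step 3: advance 11 -> fork_pos = 7 + 11 = 18.
Step 4: advance 3 -> fork_pos = 18 + 3 = 21.
Unwound prefix: template[0:21] = TAACGGGCGTTCCGCCTTGAT
Complement it base by base (A<->T, C<->G), keeping left-to-right order:
  [0:5] TAACG -> ATTGC
  [5:10] GGCGT -> CCGCA
  [10:15] TCCGC -> AGGCG
  [15:20] CTTGA -> GAACT
  [20:21] T -> A
Concatenate: ATTGCCCGCAAGGCGGAACTA (length 21; written aligned with the template, i.e. 3'->5').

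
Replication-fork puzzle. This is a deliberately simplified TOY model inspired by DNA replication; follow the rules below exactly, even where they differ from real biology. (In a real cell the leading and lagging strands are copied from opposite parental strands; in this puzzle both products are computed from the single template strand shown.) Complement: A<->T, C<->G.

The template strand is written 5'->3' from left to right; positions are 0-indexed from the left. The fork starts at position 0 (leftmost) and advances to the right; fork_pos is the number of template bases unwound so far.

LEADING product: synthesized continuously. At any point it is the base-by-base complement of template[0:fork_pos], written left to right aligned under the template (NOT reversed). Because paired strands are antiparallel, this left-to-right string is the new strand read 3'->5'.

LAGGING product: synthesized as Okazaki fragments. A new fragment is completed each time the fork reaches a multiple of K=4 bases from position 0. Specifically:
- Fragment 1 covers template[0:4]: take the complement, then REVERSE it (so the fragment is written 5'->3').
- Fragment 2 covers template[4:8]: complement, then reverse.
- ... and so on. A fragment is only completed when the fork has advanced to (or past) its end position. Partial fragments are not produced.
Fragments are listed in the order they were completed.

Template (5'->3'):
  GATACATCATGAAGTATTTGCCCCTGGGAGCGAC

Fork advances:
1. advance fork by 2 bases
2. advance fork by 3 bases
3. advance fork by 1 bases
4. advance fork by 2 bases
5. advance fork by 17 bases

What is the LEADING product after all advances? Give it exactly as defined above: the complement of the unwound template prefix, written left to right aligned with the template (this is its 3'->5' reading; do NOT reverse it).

Step 1: advance 2 -> fork_pos = 0 + 2 = 2.
Step 2: advance 3 -> fork_pos = 2 + 3 = 5.
Step 3: advance 1 -> fork_pos = 5 + 1 = 6.
Step 4: advance 2 -> fork_pos = 6 + 2 = 8.
Step 5: advance 17 -> fork_pos = 8 + 17 = 25.
Unwound prefix: template[0:25] = GATACATCATGAAGTATTTGCCCCT
Complement it base by base (A<->T, C<->G), keeping left-to-right order:
  [0:5] GATAC -> CTATG
  [5:10] ATCAT -> TAGTA
  [10:15] GAAGT -> CTTCA
  [15:20] ATTTG -> TAAAC
  [20:25] CCCCT -> GGGGA
Concatenate: CTATGTAGTACTTCATAAACGGGGA (length 25; written aligned with the template, i.e. 3'->5').

Answer: CTATGTAGTACTTCATAAACGGGGA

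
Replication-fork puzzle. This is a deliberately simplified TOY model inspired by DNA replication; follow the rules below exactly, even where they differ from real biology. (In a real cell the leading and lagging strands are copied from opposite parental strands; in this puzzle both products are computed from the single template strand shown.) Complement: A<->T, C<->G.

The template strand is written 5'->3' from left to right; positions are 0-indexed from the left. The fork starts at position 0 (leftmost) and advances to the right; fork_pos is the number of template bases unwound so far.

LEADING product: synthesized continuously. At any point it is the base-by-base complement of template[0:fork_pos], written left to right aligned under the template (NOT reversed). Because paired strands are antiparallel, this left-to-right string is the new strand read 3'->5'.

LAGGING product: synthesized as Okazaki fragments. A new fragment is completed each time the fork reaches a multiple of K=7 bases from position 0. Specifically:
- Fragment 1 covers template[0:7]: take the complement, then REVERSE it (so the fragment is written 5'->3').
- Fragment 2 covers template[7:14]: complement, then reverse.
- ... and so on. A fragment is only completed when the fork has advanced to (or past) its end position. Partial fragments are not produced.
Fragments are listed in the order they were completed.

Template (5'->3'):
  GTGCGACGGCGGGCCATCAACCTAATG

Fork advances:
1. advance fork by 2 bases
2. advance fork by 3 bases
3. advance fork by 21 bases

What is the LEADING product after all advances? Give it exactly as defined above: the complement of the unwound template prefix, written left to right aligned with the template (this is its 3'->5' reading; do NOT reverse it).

Step 1: advance 2 -> fork_pos = 0 + 2 = 2.
Step 2: advance 3 -> fork_pos = 2 + 3 = 5.
Step 3: advance 21 -> fork_pos = 5 + 21 = 26.
Unwound prefix: template[0:26] = GTGCGACGGCGGGCCATCAACCTAAT
Complement it base by base (A<->T, C<->G), keeping left-to-right order:
  [0:5] GTGCG -> CACGC
  [5:10] ACGGC -> TGCCG
  [10:15] GGGCC -> CCCGG
  [15:20] ATCAA -> TAGTT
  [20:25] CCTAA -> GGATT
  [25:26] T -> A
Concatenate: CACGCTGCCGCCCGGTAGTTGGATTA (length 26; written aligned with the template, i.e. 3'->5').

Answer: CACGCTGCCGCCCGGTAGTTGGATTA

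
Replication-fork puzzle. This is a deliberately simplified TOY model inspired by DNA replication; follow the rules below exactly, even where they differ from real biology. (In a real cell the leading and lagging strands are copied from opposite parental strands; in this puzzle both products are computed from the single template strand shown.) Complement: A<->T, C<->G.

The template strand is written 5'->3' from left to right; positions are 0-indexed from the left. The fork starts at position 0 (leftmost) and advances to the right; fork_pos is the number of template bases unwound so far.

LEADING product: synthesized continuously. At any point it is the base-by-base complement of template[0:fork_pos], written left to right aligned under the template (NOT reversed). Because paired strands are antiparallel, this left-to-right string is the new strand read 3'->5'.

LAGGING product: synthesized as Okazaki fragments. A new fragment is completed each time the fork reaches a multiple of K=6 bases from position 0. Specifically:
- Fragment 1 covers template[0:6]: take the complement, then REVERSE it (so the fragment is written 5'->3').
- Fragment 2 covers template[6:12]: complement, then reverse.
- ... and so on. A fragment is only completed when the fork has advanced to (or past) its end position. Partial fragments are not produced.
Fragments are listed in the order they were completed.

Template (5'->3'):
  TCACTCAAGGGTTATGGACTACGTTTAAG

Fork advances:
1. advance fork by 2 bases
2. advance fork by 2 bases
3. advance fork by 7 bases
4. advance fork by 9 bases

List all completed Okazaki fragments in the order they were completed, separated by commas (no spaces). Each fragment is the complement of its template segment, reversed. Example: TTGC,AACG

Step 1: advance 2 -> fork_pos = 0 + 2 = 2. Next multiple of 6 is 6 (not reached); still 0 fragment(s).
Step 2: advance 2 -> fork_pos = 2 + 2 = 4. Next multiple of 6 is 6 (not reached); still 0 fragment(s).
Step 3: advance 7 -> fork_pos = 4 + 7 = 11. Reached multiple(s) of 6: 6 -> fragment 1 completed (1 total).
Step 4: advance 9 -> fork_pos = 11 + 9 = 20. Reached multiple(s) of 6: 12, 18 -> fragments 2-3 completed (3 total).
Final fork_pos = 20, so 3 fragment(s) are complete. Build each: template segment -> complement -> reverse.
Fragment 1: template[0:6] = TCACTC -> complement AGTGAG -> reversed GAGTGA
Fragment 2: template[6:12] = AAGGGT -> complement TTCCCA -> reversed ACCCTT
Fragment 3: template[12:18] = TATGGA -> complement ATACCT -> reversed TCCATA

Answer: GAGTGA,ACCCTT,TCCATA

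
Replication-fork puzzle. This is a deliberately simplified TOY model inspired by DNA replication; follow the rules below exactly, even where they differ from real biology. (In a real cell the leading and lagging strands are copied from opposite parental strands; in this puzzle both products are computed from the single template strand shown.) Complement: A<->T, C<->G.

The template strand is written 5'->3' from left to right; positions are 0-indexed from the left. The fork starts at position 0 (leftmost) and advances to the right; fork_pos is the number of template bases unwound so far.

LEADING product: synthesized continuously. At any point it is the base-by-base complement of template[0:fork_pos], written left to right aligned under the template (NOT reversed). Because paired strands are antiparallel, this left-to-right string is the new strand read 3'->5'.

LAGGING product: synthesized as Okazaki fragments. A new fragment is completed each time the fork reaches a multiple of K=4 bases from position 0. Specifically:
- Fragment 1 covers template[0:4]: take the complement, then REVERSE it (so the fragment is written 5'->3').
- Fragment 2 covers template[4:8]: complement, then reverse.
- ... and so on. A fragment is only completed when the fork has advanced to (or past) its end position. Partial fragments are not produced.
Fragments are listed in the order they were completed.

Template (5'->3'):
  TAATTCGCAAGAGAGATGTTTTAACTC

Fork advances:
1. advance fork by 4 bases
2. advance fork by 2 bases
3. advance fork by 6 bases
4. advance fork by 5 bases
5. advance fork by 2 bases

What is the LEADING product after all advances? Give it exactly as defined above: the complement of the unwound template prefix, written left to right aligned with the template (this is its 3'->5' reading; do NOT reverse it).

Step 1: advance 4 -> fork_pos = 0 + 4 = 4.
Step 2: advance 2 -> fork_pos = 4 + 2 = 6.
Step 3: advance 6 -> fork_pos = 6 + 6 = 12.
Step 4: advance 5 -> fork_pos = 12 + 5 = 17.
Step 5: advance 2 -> fork_pos = 17 + 2 = 19.
Unwound prefix: template[0:19] = TAATTCGCAAGAGAGATGT
Complement it base by base (A<->T, C<->G), keeping left-to-right order:
  [0:5] TAATT -> ATTAA
  [5:10] CGCAA -> GCGTT
  [10:15] GAGAG -> CTCTC
  [15:19] ATGT -> TACA
Concatenate: ATTAAGCGTTCTCTCTACA (length 19; written aligned with the template, i.e. 3'->5').

Answer: ATTAAGCGTTCTCTCTACA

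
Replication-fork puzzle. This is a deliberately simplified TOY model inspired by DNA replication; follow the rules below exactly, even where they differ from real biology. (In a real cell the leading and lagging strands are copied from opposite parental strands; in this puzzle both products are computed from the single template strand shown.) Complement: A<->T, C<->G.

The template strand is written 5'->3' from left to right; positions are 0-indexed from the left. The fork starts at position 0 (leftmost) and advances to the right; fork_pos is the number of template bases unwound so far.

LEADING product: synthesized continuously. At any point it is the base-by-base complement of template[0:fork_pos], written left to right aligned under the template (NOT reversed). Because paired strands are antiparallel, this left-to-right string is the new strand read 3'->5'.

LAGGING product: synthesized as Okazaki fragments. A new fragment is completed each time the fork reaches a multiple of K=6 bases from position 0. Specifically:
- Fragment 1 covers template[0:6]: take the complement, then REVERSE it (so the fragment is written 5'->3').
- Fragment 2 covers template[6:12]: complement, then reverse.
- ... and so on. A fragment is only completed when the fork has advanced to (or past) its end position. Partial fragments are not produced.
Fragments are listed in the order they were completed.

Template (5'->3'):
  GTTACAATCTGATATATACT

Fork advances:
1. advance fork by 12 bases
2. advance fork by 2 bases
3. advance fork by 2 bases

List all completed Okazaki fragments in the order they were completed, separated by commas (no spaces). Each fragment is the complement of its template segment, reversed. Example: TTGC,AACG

Step 1: advance 12 -> fork_pos = 0 + 12 = 12. Reached multiple(s) of 6: 6, 12 -> fragments 1-2 completed (2 total).
Step 2: advance 2 -> fork_pos = 12 + 2 = 14. Next multiple of 6 is 18 (not reached); still 2 fragment(s).
Step 3: advance 2 -> fork_pos = 14 + 2 = 16. Next multiple of 6 is 18 (not reached); still 2 fragment(s).
Final fork_pos = 16, so 2 fragment(s) are complete. Build each: template segment -> complement -> reverse.
Fragment 1: template[0:6] = GTTACA -> complement CAATGT -> reversed TGTAAC
Fragment 2: template[6:12] = ATCTGA -> complement TAGACT -> reversed TCAGAT

Answer: TGTAAC,TCAGAT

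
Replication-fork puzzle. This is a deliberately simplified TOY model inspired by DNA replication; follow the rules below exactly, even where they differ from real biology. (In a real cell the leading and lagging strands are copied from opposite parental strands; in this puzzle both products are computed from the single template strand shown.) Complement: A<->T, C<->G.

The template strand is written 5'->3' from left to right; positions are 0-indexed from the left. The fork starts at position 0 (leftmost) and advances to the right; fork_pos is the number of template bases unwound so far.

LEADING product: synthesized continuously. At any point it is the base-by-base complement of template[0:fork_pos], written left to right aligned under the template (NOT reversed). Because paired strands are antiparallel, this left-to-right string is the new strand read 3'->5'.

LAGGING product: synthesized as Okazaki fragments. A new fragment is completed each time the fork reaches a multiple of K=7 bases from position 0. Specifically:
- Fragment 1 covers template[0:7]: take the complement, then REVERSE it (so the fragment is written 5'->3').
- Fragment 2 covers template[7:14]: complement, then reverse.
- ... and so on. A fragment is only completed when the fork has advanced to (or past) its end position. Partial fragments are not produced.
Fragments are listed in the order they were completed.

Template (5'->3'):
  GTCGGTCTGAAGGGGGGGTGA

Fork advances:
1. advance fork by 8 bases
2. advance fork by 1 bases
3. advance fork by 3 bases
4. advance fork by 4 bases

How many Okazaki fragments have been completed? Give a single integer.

Answer: 2

Derivation:
Step 1: advance 8 -> fork_pos = 0 + 8 = 8. Reached multiple(s) of 7: 7 -> fragment 1 completed (1 total).
Step 2: advance 1 -> fork_pos = 8 + 1 = 9. Next multiple of 7 is 14 (not reached); still 1 fragment(s).
Step 3: advance 3 -> fork_pos = 9 + 3 = 12. Next multiple of 7 is 14 (not reached); still 1 fragment(s).
Step 4: advance 4 -> fork_pos = 12 + 4 = 16. Reached multiple(s) of 7: 14 -> fragment 2 completed (2 total).
Check: final fork_pos = 16; the multiples of 7 that are <= 16 are 7..14 -> 16 // 7 = 2 completed fragment(s).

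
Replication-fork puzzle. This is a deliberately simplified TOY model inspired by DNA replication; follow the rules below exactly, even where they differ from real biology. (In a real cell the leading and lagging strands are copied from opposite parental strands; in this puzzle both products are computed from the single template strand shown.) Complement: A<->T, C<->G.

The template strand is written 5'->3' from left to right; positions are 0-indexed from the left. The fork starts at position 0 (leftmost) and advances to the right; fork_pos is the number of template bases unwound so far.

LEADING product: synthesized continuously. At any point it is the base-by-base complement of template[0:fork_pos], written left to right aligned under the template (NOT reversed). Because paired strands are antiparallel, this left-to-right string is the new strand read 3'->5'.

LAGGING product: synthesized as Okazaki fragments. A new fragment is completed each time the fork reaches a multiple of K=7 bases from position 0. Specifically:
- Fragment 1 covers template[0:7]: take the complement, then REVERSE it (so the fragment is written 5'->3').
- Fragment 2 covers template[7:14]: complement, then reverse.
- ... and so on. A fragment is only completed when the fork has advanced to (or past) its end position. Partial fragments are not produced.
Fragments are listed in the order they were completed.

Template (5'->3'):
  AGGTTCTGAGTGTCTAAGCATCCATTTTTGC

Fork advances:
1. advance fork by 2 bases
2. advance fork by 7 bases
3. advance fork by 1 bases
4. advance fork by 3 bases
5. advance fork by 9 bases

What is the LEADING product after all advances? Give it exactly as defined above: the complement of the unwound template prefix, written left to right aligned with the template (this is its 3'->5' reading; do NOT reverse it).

Answer: TCCAAGACTCACAGATTCGTAG

Derivation:
Step 1: advance 2 -> fork_pos = 0 + 2 = 2.
Step 2: advance 7 -> fork_pos = 2 + 7 = 9.
Step 3: advance 1 -> fork_pos = 9 + 1 = 10.
Step 4: advance 3 -> fork_pos = 10 + 3 = 13.
Step 5: advance 9 -> fork_pos = 13 + 9 = 22.
Unwound prefix: template[0:22] = AGGTTCTGAGTGTCTAAGCATC
Complement it base by base (A<->T, C<->G), keeping left-to-right order:
  [0:5] AGGTT -> TCCAA
  [5:10] CTGAG -> GACTC
  [10:15] TGTCT -> ACAGA
  [15:20] AAGCA -> TTCGT
  [20:22] TC -> AG
Concatenate: TCCAAGACTCACAGATTCGTAG (length 22; written aligned with the template, i.e. 3'->5').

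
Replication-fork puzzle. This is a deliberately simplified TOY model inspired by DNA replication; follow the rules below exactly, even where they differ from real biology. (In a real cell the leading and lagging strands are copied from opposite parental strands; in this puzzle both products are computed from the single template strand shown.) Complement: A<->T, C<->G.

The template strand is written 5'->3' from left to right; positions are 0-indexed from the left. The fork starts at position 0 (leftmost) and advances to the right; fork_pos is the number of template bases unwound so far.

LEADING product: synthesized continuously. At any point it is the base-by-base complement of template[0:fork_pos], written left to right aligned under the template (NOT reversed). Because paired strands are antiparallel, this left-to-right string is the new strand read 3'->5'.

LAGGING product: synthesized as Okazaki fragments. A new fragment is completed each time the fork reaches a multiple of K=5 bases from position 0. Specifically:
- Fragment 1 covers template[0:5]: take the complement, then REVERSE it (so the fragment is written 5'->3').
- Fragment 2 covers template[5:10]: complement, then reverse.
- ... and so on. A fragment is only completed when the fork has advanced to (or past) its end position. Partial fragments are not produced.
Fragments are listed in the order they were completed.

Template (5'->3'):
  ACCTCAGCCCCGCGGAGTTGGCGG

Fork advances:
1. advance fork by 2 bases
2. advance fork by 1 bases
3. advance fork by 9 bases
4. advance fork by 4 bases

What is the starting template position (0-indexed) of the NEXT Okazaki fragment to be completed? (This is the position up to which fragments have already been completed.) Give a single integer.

Step 1: advance 2 -> fork_pos = 0 + 2 = 2. Next multiple of 5 is 5 (not reached); still 0 fragment(s).
Step 2: advance 1 -> fork_pos = 2 + 1 = 3. Next multiple of 5 is 5 (not reached); still 0 fragment(s).
Step 3: advance 9 -> fork_pos = 3 + 9 = 12. Reached multiple(s) of 5: 5, 10 -> fragments 1-2 completed (2 total).
Step 4: advance 4 -> fork_pos = 12 + 4 = 16. Reached multiple(s) of 5: 15 -> fragment 3 completed (3 total).
3 fragment(s) completed, covering template[0:15] (3 x 5 = 15). The next fragment, fragment 4, covers template[15:20], so it starts at position 15.

Answer: 15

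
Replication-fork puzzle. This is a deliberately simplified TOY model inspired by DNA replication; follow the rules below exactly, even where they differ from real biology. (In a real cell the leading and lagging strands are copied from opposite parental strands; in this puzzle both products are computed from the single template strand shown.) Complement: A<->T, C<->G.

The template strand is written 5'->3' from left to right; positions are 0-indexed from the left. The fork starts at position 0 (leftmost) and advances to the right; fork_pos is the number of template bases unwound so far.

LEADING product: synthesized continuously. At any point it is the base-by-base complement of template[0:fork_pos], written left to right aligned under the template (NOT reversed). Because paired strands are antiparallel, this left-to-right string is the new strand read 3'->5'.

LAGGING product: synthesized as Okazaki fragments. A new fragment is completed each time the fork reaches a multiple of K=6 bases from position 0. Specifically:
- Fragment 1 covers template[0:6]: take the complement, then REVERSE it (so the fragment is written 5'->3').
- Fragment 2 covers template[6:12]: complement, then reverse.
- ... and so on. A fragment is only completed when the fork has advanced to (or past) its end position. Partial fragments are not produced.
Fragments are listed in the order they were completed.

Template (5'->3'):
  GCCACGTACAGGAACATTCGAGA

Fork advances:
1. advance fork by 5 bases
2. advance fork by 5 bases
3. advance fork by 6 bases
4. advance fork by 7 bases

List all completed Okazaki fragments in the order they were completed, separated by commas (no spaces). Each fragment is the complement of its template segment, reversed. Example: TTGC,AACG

Step 1: advance 5 -> fork_pos = 0 + 5 = 5. Next multiple of 6 is 6 (not reached); still 0 fragment(s).
Step 2: advance 5 -> fork_pos = 5 + 5 = 10. Reached multiple(s) of 6: 6 -> fragment 1 completed (1 total).
Step 3: advance 6 -> fork_pos = 10 + 6 = 16. Reached multiple(s) of 6: 12 -> fragment 2 completed (2 total).
Step 4: advance 7 -> fork_pos = 16 + 7 = 23. Reached multiple(s) of 6: 18 -> fragment 3 completed (3 total).
Final fork_pos = 23, so 3 fragment(s) are complete. Build each: template segment -> complement -> reverse.
Fragment 1: template[0:6] = GCCACG -> complement CGGTGC -> reversed CGTGGC
Fragment 2: template[6:12] = TACAGG -> complement ATGTCC -> reversed CCTGTA
Fragment 3: template[12:18] = AACATT -> complement TTGTAA -> reversed AATGTT

Answer: CGTGGC,CCTGTA,AATGTT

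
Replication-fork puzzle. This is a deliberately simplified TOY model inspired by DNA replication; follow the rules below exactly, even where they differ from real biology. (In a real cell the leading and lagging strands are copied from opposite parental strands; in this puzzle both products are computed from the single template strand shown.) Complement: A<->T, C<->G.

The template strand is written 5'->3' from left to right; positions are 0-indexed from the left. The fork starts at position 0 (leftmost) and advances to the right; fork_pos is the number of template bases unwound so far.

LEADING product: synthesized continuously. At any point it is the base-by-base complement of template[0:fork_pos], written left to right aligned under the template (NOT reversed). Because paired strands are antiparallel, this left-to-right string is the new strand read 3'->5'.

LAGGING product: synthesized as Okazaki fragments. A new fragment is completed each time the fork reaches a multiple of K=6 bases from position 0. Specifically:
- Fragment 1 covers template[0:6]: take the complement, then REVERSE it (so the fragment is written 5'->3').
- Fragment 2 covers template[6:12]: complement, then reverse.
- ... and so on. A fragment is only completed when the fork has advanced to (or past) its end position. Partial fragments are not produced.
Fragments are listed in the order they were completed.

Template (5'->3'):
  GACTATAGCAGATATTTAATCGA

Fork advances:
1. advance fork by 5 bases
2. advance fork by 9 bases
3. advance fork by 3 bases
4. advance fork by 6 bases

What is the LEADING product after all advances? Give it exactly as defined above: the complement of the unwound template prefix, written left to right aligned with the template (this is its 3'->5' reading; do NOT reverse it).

Answer: CTGATATCGTCTATAAATTAGCT

Derivation:
Step 1: advance 5 -> fork_pos = 0 + 5 = 5.
Step 2: advance 9 -> fork_pos = 5 + 9 = 14.
Step 3: advance 3 -> fork_pos = 14 + 3 = 17.
Step 4: advance 6 -> fork_pos = 17 + 6 = 23.
Unwound prefix: template[0:23] = GACTATAGCAGATATTTAATCGA
Complement it base by base (A<->T, C<->G), keeping left-to-right order:
  [0:5] GACTA -> CTGAT
  [5:10] TAGCA -> ATCGT
  [10:15] GATAT -> CTATA
  [15:20] TTAAT -> AATTA
  [20:23] CGA -> GCT
Concatenate: CTGATATCGTCTATAAATTAGCT (length 23; written aligned with the template, i.e. 3'->5').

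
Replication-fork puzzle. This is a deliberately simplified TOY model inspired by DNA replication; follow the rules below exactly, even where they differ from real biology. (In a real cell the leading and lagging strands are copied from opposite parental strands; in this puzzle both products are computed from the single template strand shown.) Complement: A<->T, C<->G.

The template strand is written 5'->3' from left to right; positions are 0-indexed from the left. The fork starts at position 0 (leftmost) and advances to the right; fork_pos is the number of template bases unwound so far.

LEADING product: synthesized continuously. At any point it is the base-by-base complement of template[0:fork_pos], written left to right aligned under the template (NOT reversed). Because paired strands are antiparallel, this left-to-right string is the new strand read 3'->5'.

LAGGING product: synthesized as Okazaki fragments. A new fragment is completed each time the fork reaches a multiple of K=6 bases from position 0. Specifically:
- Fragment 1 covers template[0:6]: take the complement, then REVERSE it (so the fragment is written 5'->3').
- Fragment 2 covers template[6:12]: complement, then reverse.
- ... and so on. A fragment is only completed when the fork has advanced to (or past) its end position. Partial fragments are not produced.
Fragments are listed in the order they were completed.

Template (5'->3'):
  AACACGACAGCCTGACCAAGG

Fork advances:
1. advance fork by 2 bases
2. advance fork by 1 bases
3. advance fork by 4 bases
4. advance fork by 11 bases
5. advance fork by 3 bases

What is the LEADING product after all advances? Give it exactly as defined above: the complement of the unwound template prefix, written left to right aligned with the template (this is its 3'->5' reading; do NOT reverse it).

Step 1: advance 2 -> fork_pos = 0 + 2 = 2.
Step 2: advance 1 -> fork_pos = 2 + 1 = 3.
Step 3: advance 4 -> fork_pos = 3 + 4 = 7.
Step 4: advance 11 -> fork_pos = 7 + 11 = 18.
Step 5: advance 3 -> fork_pos = 18 + 3 = 21.
Unwound prefix: template[0:21] = AACACGACAGCCTGACCAAGG
Complement it base by base (A<->T, C<->G), keeping left-to-right order:
  [0:5] AACAC -> TTGTG
  [5:10] GACAG -> CTGTC
  [10:15] CCTGA -> GGACT
  [15:20] CCAAG -> GGTTC
  [20:21] G -> C
Concatenate: TTGTGCTGTCGGACTGGTTCC (length 21; written aligned with the template, i.e. 3'->5').

Answer: TTGTGCTGTCGGACTGGTTCC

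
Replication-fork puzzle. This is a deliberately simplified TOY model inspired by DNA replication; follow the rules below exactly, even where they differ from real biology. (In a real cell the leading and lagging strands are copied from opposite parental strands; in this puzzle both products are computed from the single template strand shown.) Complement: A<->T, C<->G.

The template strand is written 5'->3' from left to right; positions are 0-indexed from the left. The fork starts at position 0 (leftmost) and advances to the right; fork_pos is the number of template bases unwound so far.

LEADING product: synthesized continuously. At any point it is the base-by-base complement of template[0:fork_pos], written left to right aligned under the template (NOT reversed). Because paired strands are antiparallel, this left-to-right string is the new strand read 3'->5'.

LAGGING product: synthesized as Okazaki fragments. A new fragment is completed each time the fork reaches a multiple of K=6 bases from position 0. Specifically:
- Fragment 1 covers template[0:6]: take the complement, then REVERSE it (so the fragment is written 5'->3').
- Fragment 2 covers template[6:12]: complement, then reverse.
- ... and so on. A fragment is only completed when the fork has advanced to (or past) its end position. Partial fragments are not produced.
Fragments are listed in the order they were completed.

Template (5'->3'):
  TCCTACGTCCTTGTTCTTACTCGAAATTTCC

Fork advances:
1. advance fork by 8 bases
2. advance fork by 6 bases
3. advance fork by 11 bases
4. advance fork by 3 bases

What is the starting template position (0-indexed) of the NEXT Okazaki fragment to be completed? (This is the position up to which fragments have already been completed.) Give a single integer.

Step 1: advance 8 -> fork_pos = 0 + 8 = 8. Reached multiple(s) of 6: 6 -> fragment 1 completed (1 total).
Step 2: advance 6 -> fork_pos = 8 + 6 = 14. Reached multiple(s) of 6: 12 -> fragment 2 completed (2 total).
Step 3: advance 11 -> fork_pos = 14 + 11 = 25. Reached multiple(s) of 6: 18, 24 -> fragments 3-4 completed (4 total).
Step 4: advance 3 -> fork_pos = 25 + 3 = 28. Next multiple of 6 is 30 (not reached); still 4 fragment(s).
4 fragment(s) completed, covering template[0:24] (4 x 6 = 24). The next fragment, fragment 5, covers template[24:30], so it starts at position 24.

Answer: 24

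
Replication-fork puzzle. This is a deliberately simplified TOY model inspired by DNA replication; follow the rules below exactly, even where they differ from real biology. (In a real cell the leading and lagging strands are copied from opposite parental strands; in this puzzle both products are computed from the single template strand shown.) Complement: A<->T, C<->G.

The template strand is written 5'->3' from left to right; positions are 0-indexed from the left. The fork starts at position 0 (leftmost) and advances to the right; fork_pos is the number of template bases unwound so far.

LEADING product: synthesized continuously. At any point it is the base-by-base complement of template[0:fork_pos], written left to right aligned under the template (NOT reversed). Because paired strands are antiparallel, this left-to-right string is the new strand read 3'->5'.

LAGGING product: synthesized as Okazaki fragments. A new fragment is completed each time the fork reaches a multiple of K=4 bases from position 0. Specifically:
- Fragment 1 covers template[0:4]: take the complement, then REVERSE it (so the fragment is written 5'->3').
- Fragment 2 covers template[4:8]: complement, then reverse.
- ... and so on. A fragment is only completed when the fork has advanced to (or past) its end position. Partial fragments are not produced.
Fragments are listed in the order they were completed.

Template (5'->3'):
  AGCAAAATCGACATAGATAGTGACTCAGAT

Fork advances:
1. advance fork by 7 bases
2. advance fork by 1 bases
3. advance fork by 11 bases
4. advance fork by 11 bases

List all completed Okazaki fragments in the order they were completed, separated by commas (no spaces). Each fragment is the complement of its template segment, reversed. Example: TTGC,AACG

Answer: TGCT,ATTT,GTCG,CTAT,CTAT,GTCA,CTGA

Derivation:
Step 1: advance 7 -> fork_pos = 0 + 7 = 7. Reached multiple(s) of 4: 4 -> fragment 1 completed (1 total).
Step 2: advance 1 -> fork_pos = 7 + 1 = 8. Reached multiple(s) of 4: 8 -> fragment 2 completed (2 total).
Step 3: advance 11 -> fork_pos = 8 + 11 = 19. Reached multiple(s) of 4: 12, 16 -> fragments 3-4 completed (4 total).
Step 4: advance 11 -> fork_pos = 19 + 11 = 30. Reached multiple(s) of 4: 20, 24, 28 -> fragments 5-7 completed (7 total).
Final fork_pos = 30, so 7 fragment(s) are complete. Build each: template segment -> complement -> reverse.
Fragment 1: template[0:4] = AGCA -> complement TCGT -> reversed TGCT
Fragment 2: template[4:8] = AAAT -> complement TTTA -> reversed ATTT
Fragment 3: template[8:12] = CGAC -> complement GCTG -> reversed GTCG
Fragment 4: template[12:16] = ATAG -> complement TATC -> reversed CTAT
Fragment 5: template[16:20] = ATAG -> complement TATC -> reversed CTAT
Fragment 6: template[20:24] = TGAC -> complement ACTG -> reversed GTCA
Fragment 7: template[24:28] = TCAG -> complement AGTC -> reversed CTGA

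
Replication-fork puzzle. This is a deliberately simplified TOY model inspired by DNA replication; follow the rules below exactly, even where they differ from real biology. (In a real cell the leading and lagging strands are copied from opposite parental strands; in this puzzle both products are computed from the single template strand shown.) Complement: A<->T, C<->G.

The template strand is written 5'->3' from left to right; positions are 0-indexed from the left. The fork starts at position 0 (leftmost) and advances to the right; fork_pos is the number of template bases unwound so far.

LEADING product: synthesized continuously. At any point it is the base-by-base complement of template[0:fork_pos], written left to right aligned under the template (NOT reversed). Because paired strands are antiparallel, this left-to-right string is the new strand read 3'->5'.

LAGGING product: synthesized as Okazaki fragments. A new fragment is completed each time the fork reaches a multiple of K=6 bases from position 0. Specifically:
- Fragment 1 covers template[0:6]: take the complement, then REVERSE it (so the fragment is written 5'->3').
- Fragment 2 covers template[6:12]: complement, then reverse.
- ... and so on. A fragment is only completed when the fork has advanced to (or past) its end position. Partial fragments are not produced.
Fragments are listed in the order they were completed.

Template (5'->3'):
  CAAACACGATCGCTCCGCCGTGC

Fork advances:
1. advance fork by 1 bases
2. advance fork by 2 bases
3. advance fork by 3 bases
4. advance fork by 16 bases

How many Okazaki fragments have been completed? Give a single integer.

Answer: 3

Derivation:
Step 1: advance 1 -> fork_pos = 0 + 1 = 1. Next multiple of 6 is 6 (not reached); still 0 fragment(s).
Step 2: advance 2 -> fork_pos = 1 + 2 = 3. Next multiple of 6 is 6 (not reached); still 0 fragment(s).
Step 3: advance 3 -> fork_pos = 3 + 3 = 6. Reached multiple(s) of 6: 6 -> fragment 1 completed (1 total).
Step 4: advance 16 -> fork_pos = 6 + 16 = 22. Reached multiple(s) of 6: 12, 18 -> fragments 2-3 completed (3 total).
Check: final fork_pos = 22; the multiples of 6 that are <= 22 are 6..18 -> 22 // 6 = 3 completed fragment(s).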